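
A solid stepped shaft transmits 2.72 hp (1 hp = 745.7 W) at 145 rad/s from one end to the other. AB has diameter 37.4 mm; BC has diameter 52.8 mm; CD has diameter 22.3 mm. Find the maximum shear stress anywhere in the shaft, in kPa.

ω = 145 rad/s, so T = P/ω = 2.72×745.7 / 145.0 = 13.99 N·m.
Under the same torque, τ_max = 16T/(πd³) is largest where d is smallest — segment CD (d = 22.3 mm).
τ_max = 16·13.99/(π·(0.0223)³) = 6.424×10^6 Pa.

6420 kPa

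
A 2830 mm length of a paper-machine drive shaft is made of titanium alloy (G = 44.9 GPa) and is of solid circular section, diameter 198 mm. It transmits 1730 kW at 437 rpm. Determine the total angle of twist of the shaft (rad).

ω = 2π·437/60 = 45.76 rad/s, so T = P/ω = 1730×10³ / 45.76 = 37800 N·m.
J = πd⁴/32 = π(0.198)⁴/32 = 1.509×10^-4 m⁴.
θ = T·L/(G·J) = 37800 × 2.83 / (44.9×10⁹ × 1.509×10^-4) = 0.01579 rad.

0.0158 rad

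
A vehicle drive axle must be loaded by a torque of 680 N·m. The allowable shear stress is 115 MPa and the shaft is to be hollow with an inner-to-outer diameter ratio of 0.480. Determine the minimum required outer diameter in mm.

For a hollow shaft with d_i/d_o = 0.480: τ_max = 16T/(π d_o³ (1−k⁴)), so d_o = [16T/(π τ_allow (1−k⁴))]^(1/3) = [16·680.0/(π·1.15×10^8·0.9469)]^(1/3) = 0.03168 m.

31.7 mm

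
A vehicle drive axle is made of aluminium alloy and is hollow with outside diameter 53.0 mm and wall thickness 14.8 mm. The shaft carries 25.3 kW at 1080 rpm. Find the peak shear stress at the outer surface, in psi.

1150 psi

ω = 2π·1080/60 = 113.1 rad/s, so T = P/ω = 25.3×10³ / 113.1 = 223.7 N·m.
J = π(d_o⁴ − d_i⁴)/32 = π(0.0530⁴ − 0.0234⁴)/32 = 7.452×10^-7 m⁴.
τ_max = T·r/J = 223.7 × 0.0265 / 7.452×10^-7 = 7.955×10^6 Pa.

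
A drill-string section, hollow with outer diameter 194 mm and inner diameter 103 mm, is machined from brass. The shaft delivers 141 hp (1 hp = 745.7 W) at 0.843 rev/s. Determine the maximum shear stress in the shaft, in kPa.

ω = 2π·0.843 = 5.297 rad/s, so T = P/ω = 141×745.7 / 5.297 = 19850 N·m.
J = π(d_o⁴ − d_i⁴)/32 = π(0.194⁴ − 0.103⁴)/32 = 1.280×10^-4 m⁴.
τ_max = T·r/J = 19850 × 0.0970 / 1.280×10^-4 = 1.504×10^7 Pa.

15000 kPa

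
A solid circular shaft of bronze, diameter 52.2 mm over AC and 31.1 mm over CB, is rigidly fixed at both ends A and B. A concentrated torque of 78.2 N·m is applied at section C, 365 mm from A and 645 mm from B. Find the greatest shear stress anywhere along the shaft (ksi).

Compatibility: T_A·a/J_AC = T_B·b/J_CB with T_A + T_B = T₀.
J_AC = 7.29×10^-7 m⁴, J_CB = 9.18×10^-8 m⁴, so T_A = T₀·(J_AC/a)/((J_AC/a)+(J_CB/b)) = 73.00 N·m, T_B = 5.205 N·m.
τ in each portion: τ_AC = 2.61×10^6 Pa, τ_CB = 8.81×10^5 Pa; maximum is in AC.
τ_max = T_AC·r/J = 73.00·0.0261/7.29×10^-7 = 2.614×10^6 Pa.

0.379 ksi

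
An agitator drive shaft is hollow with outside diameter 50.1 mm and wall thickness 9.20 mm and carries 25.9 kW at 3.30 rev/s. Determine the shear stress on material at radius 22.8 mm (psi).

ω = 2π·3.30 = 20.73 rad/s, so T = P/ω = 25.9×10³ / 20.73 = 1249 N·m.
J = π(d_o⁴ − d_i⁴)/32 = π(0.0501⁴ − 0.0317⁴)/32 = 5.194×10^-7 m⁴.
Shear stress varies linearly with radius: τ = T·r/J = 1249 × 0.0228 / 5.194×10^-7 = 5.483×10^7 Pa.

7950 psi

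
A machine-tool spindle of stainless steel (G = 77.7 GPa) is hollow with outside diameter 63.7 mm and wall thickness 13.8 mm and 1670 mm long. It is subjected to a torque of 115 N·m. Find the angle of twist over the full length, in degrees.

0.0977°

J = π(d_o⁴ − d_i⁴)/32 = π(0.0637⁴ − 0.0361⁴)/32 = 1.450×10^-6 m⁴.
θ = T·L/(G·J) = 115.0 × 1.67 / (77.7×10⁹ × 1.450×10^-6) = 1.705×10^-3 rad.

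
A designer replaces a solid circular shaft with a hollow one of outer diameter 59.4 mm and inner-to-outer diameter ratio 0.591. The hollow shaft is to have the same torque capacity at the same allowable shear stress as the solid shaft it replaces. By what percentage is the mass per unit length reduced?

Equal τ_max and T ⇒ the solid shaft needs d_s³ = d_o³(1−k⁴), so d_s = 59.4·(1−0.591⁴)^(1/3) = 56.88 mm.
Area ratio A_h/A_s = d_o²(1−k²)/d_s² = (1−k²)/(1−k⁴)^(2/3) = 0.7097.
Mass saving = 1 − 0.7097 = 29.0 %.

29.0 %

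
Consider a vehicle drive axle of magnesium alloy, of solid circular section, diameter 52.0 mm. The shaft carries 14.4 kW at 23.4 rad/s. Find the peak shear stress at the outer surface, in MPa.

22.3 MPa

ω = 23.4 rad/s, so T = P/ω = 14.4×10³ / 23.40 = 615.4 N·m.
J = πd⁴/32 = π(0.0520)⁴/32 = 7.178×10^-7 m⁴.
τ_max = T·r/J = 615.4 × 0.0260 / 7.178×10^-7 = 2.229×10^7 Pa.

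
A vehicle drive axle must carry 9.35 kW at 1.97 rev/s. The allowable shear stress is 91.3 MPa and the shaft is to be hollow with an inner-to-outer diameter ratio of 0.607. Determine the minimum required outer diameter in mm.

ω = 2π·1.97 = 12.38 rad/s, so T = P/ω = 9.35×10³ / 12.38 = 755.4 N·m.
For a hollow shaft with d_i/d_o = 0.607: τ_max = 16T/(π d_o³ (1−k⁴)), so d_o = [16T/(π τ_allow (1−k⁴))]^(1/3) = [16·755.4/(π·9.13×10^7·0.8642)]^(1/3) = 0.03653 m.

36.5 mm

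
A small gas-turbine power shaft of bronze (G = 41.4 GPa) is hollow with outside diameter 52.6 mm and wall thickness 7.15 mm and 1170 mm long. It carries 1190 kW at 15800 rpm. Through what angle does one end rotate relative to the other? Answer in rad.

0.0376 rad

ω = 2π·15800/60 = 1655 rad/s, so T = P/ω = 1190×10³ / 1655 = 719.2 N·m.
J = π(d_o⁴ − d_i⁴)/32 = π(0.0526⁴ − 0.0383⁴)/32 = 5.403×10^-7 m⁴.
θ = T·L/(G·J) = 719.2 × 1.17 / (41.4×10⁹ × 5.403×10^-7) = 0.03762 rad.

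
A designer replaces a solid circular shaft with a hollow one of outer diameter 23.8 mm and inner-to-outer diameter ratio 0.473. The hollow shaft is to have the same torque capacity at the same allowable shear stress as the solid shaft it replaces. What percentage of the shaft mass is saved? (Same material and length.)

19.7 %

Equal τ_max and T ⇒ the solid shaft needs d_s³ = d_o³(1−k⁴), so d_s = 23.8·(1−0.473⁴)^(1/3) = 23.40 mm.
Area ratio A_h/A_s = d_o²(1−k²)/d_s² = (1−k²)/(1−k⁴)^(2/3) = 0.8033.
Mass saving = 1 − 0.8033 = 19.7 %.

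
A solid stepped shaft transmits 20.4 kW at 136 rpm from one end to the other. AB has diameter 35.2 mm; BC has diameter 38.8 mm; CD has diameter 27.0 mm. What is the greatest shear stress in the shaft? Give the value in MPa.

ω = 2π·136/60 = 14.24 rad/s, so T = P/ω = 20.4×10³ / 14.24 = 1432 N·m.
Under the same torque, τ_max = 16T/(πd³) is largest where d is smallest — segment CD (d = 27.0 mm).
τ_max = 16·1432/(π·(0.0270)³) = 3.706×10^8 Pa.

371 MPa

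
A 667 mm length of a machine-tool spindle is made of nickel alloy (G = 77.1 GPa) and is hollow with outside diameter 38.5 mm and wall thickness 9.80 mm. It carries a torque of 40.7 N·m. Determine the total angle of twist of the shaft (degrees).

0.0993°

J = π(d_o⁴ − d_i⁴)/32 = π(0.0385⁴ − 0.0189⁴)/32 = 2.032×10^-7 m⁴.
θ = T·L/(G·J) = 40.70 × 0.667 / (77.1×10⁹ × 2.032×10^-7) = 1.733×10^-3 rad.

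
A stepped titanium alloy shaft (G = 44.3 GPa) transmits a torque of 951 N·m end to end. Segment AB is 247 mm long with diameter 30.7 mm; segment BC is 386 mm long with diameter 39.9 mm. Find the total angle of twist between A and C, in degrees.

J_AB = π(0.0307)⁴/32 = 8.72×10^-8 m⁴; J_BC = π(0.0399)⁴/32 = 2.49×10^-7 m⁴.
θ = (T/G)·Σ L_i/J_i = (951.0/44.3×10⁹)·(0.247/8.72×10^-8 + 0.386/2.49×10^-7) = 0.09410 rad.

5.39°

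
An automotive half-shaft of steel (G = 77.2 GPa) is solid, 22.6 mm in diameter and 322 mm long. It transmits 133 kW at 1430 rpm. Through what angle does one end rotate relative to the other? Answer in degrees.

8.29°

ω = 2π·1430/60 = 149.7 rad/s, so T = P/ω = 133×10³ / 149.7 = 888.2 N·m.
J = πd⁴/32 = π(0.0226)⁴/32 = 2.561×10^-8 m⁴.
θ = T·L/(G·J) = 888.2 × 0.322 / (77.2×10⁹ × 2.561×10^-8) = 0.1446 rad.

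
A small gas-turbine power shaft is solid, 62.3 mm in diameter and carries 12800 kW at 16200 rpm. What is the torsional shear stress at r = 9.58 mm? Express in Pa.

4.89e7 Pa

ω = 2π·16200/60 = 1696 rad/s, so T = P/ω = 12800×10³ / 1696 = 7545 N·m.
J = πd⁴/32 = π(0.0623)⁴/32 = 1.479×10^-6 m⁴.
Shear stress varies linearly with radius: τ = T·r/J = 7545 × 0.00958 / 1.479×10^-6 = 4.887×10^7 Pa.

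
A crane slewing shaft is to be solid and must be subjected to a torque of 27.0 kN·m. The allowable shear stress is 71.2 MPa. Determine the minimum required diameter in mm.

For a solid shaft τ_max = 16T/(πd³), so d = (16T/(π τ_allow))^(1/3) = (16·27000/(π·7.12×10^7))^(1/3) = 0.1245 m.

125 mm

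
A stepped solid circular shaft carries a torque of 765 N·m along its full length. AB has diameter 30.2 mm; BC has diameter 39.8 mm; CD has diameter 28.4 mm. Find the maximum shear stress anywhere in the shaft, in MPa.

170 MPa

Under the same torque, τ_max = 16T/(πd³) is largest where d is smallest — segment CD (d = 28.4 mm).
τ_max = 16·765.0/(π·(0.0284)³) = 1.701×10^8 Pa.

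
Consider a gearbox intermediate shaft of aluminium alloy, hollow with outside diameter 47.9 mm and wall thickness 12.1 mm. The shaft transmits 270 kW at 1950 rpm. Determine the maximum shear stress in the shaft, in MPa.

ω = 2π·1950/60 = 204.2 rad/s, so T = P/ω = 270×10³ / 204.2 = 1322 N·m.
J = π(d_o⁴ − d_i⁴)/32 = π(0.0479⁴ − 0.0237⁴)/32 = 4.858×10^-7 m⁴.
τ_max = T·r/J = 1322 × 0.0239 / 4.858×10^-7 = 6.518×10^7 Pa.

65.2 MPa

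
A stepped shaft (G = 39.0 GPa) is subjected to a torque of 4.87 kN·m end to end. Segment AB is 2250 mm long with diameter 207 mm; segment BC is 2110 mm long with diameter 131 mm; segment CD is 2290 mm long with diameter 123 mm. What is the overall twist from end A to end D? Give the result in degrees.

1.34°

J_AB = π(0.207)⁴/32 = 1.80×10^-4 m⁴; J_BC = π(0.131)⁴/32 = 2.89×10^-5 m⁴; J_CD = π(0.123)⁴/32 = 2.25×10^-5 m⁴.
θ = (T/G)·Σ L_i/J_i = (4870/39.0×10⁹)·(2.25/1.80×10^-4 + 2.11/2.89×10^-5 + 2.29/2.25×10^-5) = 0.02340 rad.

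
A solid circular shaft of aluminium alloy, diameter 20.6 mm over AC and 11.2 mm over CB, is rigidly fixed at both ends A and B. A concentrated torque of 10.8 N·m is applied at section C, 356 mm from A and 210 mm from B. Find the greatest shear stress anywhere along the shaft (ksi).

Compatibility: T_A·a/J_AC = T_B·b/J_CB with T_A + T_B = T₀.
J_AC = 1.77×10^-8 m⁴, J_CB = 1.54×10^-9 m⁴, so T_A = T₀·(J_AC/a)/((J_AC/a)+(J_CB/b)) = 9.407 N·m, T_B = 1.393 N·m.
τ in each portion: τ_AC = 5.48×10^6 Pa, τ_CB = 5.05×10^6 Pa; maximum is in AC.
τ_max = T_AC·r/J = 9.407·0.0103/1.77×10^-8 = 5.480×10^6 Pa.

0.795 ksi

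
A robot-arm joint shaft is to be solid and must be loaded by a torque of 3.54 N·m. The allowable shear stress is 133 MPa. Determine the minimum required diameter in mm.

For a solid shaft τ_max = 16T/(πd³), so d = (16T/(π τ_allow))^(1/3) = (16·3.540/(π·1.33×10^8))^(1/3) = 0.005137 m.

5.14 mm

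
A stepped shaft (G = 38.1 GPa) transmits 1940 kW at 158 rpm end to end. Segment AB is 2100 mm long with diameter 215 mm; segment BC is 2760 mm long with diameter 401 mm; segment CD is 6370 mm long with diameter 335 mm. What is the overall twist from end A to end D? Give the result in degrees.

ω = 2π·158/60 = 16.55 rad/s, so T = P/ω = 1940×10³ / 16.55 = 117300 N·m.
J_AB = π(0.215)⁴/32 = 2.10×10^-4 m⁴; J_BC = π(0.401)⁴/32 = 2.54×10^-3 m⁴; J_CD = π(0.335)⁴/32 = 1.24×10^-3 m⁴.
θ = (T/G)·Σ L_i/J_i = (117300/38.1×10⁹)·(2.10/2.10×10^-4 + 2.76/2.54×10^-3 + 6.37/1.24×10^-3) = 0.05001 rad.

2.87°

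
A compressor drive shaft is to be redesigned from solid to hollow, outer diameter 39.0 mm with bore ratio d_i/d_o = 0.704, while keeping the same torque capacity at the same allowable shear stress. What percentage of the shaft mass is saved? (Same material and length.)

39.1 %

Equal τ_max and T ⇒ the solid shaft needs d_s³ = d_o³(1−k⁴), so d_s = 39.0·(1−0.704⁴)^(1/3) = 35.50 mm.
Area ratio A_h/A_s = d_o²(1−k²)/d_s² = (1−k²)/(1−k⁴)^(2/3) = 0.6087.
Mass saving = 1 − 0.6087 = 39.1 %.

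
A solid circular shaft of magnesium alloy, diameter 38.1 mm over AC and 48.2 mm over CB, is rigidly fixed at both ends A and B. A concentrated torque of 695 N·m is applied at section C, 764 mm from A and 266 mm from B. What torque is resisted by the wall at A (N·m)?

Compatibility: T_A·a/J_AC = T_B·b/J_CB with T_A + T_B = T₀.
J_AC = 2.07×10^-7 m⁴, J_CB = 5.30×10^-7 m⁴, so T_A = T₀·(J_AC/a)/((J_AC/a)+(J_CB/b)) = 83.16 N·m, T_B = 611.8 N·m.

83.2 N·m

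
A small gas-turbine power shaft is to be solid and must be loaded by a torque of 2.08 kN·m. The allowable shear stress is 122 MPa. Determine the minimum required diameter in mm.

For a solid shaft τ_max = 16T/(πd³), so d = (16T/(π τ_allow))^(1/3) = (16·2080/(π·1.22×10^8))^(1/3) = 0.04428 m.

44.3 mm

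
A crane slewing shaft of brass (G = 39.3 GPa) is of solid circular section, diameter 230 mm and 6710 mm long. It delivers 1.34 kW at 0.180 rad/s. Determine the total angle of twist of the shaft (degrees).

0.265°

ω = 0.180 rad/s, so T = P/ω = 1.34×10³ / 0.1800 = 7444 N·m.
J = πd⁴/32 = π(0.230)⁴/32 = 2.747×10^-4 m⁴.
θ = T·L/(G·J) = 7444 × 6.71 / (39.3×10⁹ × 2.747×10^-4) = 4.626×10^-3 rad.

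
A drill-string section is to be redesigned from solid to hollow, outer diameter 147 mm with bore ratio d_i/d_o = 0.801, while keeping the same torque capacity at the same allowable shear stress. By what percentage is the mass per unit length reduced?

49.0 %

Equal τ_max and T ⇒ the solid shaft needs d_s³ = d_o³(1−k⁴), so d_s = 147·(1−0.801⁴)^(1/3) = 123.2 mm.
Area ratio A_h/A_s = d_o²(1−k²)/d_s² = (1−k²)/(1−k⁴)^(2/3) = 0.5104.
Mass saving = 1 − 0.5104 = 49.0 %.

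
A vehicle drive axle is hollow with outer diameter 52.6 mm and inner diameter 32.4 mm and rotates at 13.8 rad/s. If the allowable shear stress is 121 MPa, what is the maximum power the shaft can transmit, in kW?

40.8 kW

J = π(d_o⁴ − d_i⁴)/32 = π(0.0526⁴ − 0.0324⁴)/32 = 6.433×10^-7 m⁴.
T_max = τ_allow·J/r = 1.21×10^8 × 6.433×10^-7 / 0.0263 = 2960 N·m.
ω = 13.8 rad/s, so P_max = T_max·ω = 4.085×10^4 W.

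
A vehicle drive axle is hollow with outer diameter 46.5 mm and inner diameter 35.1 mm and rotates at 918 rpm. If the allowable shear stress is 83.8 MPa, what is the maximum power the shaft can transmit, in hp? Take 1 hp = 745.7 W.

144 hp

J = π(d_o⁴ − d_i⁴)/32 = π(0.0465⁴ − 0.0351⁴)/32 = 3.100×10^-7 m⁴.
T_max = τ_allow·J/r = 8.38×10^7 × 3.100×10^-7 / 0.0232 = 1117 N·m.
ω = 2π·918/60 = 96.13 rad/s, so P_max = T_max·ω = 1.074×10^5 W.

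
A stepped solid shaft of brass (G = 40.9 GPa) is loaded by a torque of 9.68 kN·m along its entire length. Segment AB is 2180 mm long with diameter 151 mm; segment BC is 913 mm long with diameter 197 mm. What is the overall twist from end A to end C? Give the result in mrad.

J_AB = π(0.151)⁴/32 = 5.10×10^-5 m⁴; J_BC = π(0.197)⁴/32 = 1.48×10^-4 m⁴.
θ = (T/G)·Σ L_i/J_i = (9680/40.9×10⁹)·(2.18/5.10×10^-5 + 0.913/1.48×10^-4) = 0.01157 rad.

11.6 mrad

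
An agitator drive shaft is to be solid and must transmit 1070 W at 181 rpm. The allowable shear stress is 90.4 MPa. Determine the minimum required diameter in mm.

ω = 2π·181/60 = 18.95 rad/s, so T = P/ω = 1070 / 18.95 = 56.45 N·m.
For a solid shaft τ_max = 16T/(πd³), so d = (16T/(π τ_allow))^(1/3) = (16·56.45/(π·9.04×10^7))^(1/3) = 0.01471 m.

14.7 mm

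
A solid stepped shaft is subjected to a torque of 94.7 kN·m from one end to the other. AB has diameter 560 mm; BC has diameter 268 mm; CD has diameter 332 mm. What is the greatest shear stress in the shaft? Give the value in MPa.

25.1 MPa

Under the same torque, τ_max = 16T/(πd³) is largest where d is smallest — segment BC (d = 268 mm).
τ_max = 16·94700/(π·(0.268)³) = 2.506×10^7 Pa.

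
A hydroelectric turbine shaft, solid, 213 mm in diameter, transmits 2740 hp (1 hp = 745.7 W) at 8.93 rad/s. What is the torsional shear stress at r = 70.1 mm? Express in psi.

11500 psi

ω = 8.93 rad/s, so T = P/ω = 2740×745.7 / 8.930 = 228800 N·m.
J = πd⁴/32 = π(0.213)⁴/32 = 2.021×10^-4 m⁴.
Shear stress varies linearly with radius: τ = T·r/J = 228800 × 0.0701 / 2.021×10^-4 = 7.937×10^7 Pa.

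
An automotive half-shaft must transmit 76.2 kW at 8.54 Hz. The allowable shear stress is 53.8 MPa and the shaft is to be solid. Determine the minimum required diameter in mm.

ω = 2π·8.54 = 53.66 rad/s, so T = P/ω = 76.2×10³ / 53.66 = 1420 N·m.
For a solid shaft τ_max = 16T/(πd³), so d = (16T/(π τ_allow))^(1/3) = (16·1420/(π·5.38×10^7))^(1/3) = 0.05123 m.

51.2 mm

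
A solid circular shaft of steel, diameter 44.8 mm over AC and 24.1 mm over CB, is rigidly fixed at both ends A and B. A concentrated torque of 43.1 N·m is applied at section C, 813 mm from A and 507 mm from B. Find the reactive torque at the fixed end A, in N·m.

38.0 N·m

Compatibility: T_A·a/J_AC = T_B·b/J_CB with T_A + T_B = T₀.
J_AC = 3.95×10^-7 m⁴, J_CB = 3.31×10^-8 m⁴, so T_A = T₀·(J_AC/a)/((J_AC/a)+(J_CB/b)) = 38.00 N·m, T_B = 5.103 N·m.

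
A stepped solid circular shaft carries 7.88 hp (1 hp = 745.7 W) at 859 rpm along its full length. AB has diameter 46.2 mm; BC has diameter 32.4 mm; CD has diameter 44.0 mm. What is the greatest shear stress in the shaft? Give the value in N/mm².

ω = 2π·859/60 = 89.95 rad/s, so T = P/ω = 7.88×745.7 / 89.95 = 65.32 N·m.
Under the same torque, τ_max = 16T/(πd³) is largest where d is smallest — segment BC (d = 32.4 mm).
τ_max = 16·65.32/(π·(0.0324)³) = 9.781×10^6 Pa.

9.78 N/mm²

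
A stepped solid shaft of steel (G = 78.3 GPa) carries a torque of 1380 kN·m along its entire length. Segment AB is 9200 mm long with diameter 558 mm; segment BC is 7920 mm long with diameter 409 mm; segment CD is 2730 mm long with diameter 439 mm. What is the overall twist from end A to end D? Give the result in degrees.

4.64°

J_AB = π(0.558)⁴/32 = 9.52×10^-3 m⁴; J_BC = π(0.409)⁴/32 = 2.75×10^-3 m⁴; J_CD = π(0.439)⁴/32 = 3.65×10^-3 m⁴.
θ = (T/G)·Σ L_i/J_i = (1.380e6/78.3×10⁹)·(9.20/9.52×10^-3 + 7.92/2.75×10^-3 + 2.73/3.65×10^-3) = 0.08104 rad.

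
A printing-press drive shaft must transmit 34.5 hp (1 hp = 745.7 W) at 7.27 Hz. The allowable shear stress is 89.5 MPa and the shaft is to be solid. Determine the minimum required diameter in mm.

ω = 2π·7.27 = 45.68 rad/s, so T = P/ω = 34.5×745.7 / 45.68 = 563.2 N·m.
For a solid shaft τ_max = 16T/(πd³), so d = (16T/(π τ_allow))^(1/3) = (16·563.2/(π·8.95×10^7))^(1/3) = 0.03176 m.

31.8 mm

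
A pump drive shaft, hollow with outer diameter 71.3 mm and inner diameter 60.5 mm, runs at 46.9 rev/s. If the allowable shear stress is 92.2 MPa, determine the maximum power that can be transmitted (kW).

931 kW

J = π(d_o⁴ − d_i⁴)/32 = π(0.0713⁴ − 0.0605⁴)/32 = 1.222×10^-6 m⁴.
T_max = τ_allow·J/r = 9.22×10^7 × 1.222×10^-6 / 0.0357 = 3160 N·m.
ω = 2π·46.9 = 294.7 rad/s, so P_max = T_max·ω = 9.313×10^5 W.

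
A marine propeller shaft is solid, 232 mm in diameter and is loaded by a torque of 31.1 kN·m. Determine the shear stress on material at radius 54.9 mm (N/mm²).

J = πd⁴/32 = π(0.232)⁴/32 = 2.844×10^-4 m⁴.
Shear stress varies linearly with radius: τ = T·r/J = 31100 × 0.0549 / 2.844×10^-4 = 6.003×10^6 Pa.

6.00 N/mm²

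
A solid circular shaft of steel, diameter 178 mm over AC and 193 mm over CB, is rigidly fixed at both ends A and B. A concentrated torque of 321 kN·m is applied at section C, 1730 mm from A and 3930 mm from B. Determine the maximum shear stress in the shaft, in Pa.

1.80e8 Pa

Compatibility: T_A·a/J_AC = T_B·b/J_CB with T_A + T_B = T₀.
J_AC = 9.86×10^-5 m⁴, J_CB = 1.36×10^-4 m⁴, so T_A = T₀·(J_AC/a)/((J_AC/a)+(J_CB/b)) = 199600 N·m, T_B = 121400 N·m.
τ in each portion: τ_AC = 1.80×10^8 Pa, τ_CB = 8.60×10^7 Pa; maximum is in AC.
τ_max = T_AC·r/J = 199600·0.0890/9.86×10^-5 = 1.802×10^8 Pa.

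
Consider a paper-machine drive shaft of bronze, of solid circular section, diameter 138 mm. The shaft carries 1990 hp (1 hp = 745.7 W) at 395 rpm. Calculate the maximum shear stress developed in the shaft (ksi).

10.1 ksi

ω = 2π·395/60 = 41.36 rad/s, so T = P/ω = 1990×745.7 / 41.36 = 35870 N·m.
J = πd⁴/32 = π(0.138)⁴/32 = 3.561×10^-5 m⁴.
τ_max = T·r/J = 35870 × 0.0690 / 3.561×10^-5 = 6.952×10^7 Pa.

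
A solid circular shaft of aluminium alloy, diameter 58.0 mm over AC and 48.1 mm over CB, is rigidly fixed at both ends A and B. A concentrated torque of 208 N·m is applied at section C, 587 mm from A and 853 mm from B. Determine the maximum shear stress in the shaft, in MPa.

Compatibility: T_A·a/J_AC = T_B·b/J_CB with T_A + T_B = T₀.
J_AC = 1.11×10^-6 m⁴, J_CB = 5.26×10^-7 m⁴, so T_A = T₀·(J_AC/a)/((J_AC/a)+(J_CB/b)) = 156.9 N·m, T_B = 51.08 N·m.
τ in each portion: τ_AC = 4.10×10^6 Pa, τ_CB = 2.34×10^6 Pa; maximum is in AC.
τ_max = T_AC·r/J = 156.9·0.0290/1.11×10^-6 = 4.096×10^6 Pa.

4.10 MPa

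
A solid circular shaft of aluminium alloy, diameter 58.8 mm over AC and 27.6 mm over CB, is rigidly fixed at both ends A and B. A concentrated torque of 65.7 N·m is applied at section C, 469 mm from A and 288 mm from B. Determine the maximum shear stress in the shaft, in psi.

221 psi

Compatibility: T_A·a/J_AC = T_B·b/J_CB with T_A + T_B = T₀.
J_AC = 1.17×10^-6 m⁴, J_CB = 5.70×10^-8 m⁴, so T_A = T₀·(J_AC/a)/((J_AC/a)+(J_CB/b)) = 60.89 N·m, T_B = 4.813 N·m.
τ in each portion: τ_AC = 1.53×10^6 Pa, τ_CB = 1.17×10^6 Pa; maximum is in AC.
τ_max = T_AC·r/J = 60.89·0.0294/1.17×10^-6 = 1.525×10^6 Pa.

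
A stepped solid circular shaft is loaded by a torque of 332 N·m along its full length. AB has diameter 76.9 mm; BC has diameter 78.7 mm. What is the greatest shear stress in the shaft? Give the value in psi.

Under the same torque, τ_max = 16T/(πd³) is largest where d is smallest — segment AB (d = 76.9 mm).
τ_max = 16·332.0/(π·(0.0769)³) = 3.718×10^6 Pa.

539 psi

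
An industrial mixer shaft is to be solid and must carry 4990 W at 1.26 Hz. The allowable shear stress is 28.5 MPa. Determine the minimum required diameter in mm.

48.3 mm

ω = 2π·1.26 = 7.917 rad/s, so T = P/ω = 4990 / 7.917 = 630.3 N·m.
For a solid shaft τ_max = 16T/(πd³), so d = (16T/(π τ_allow))^(1/3) = (16·630.3/(π·2.85×10^7))^(1/3) = 0.04829 m.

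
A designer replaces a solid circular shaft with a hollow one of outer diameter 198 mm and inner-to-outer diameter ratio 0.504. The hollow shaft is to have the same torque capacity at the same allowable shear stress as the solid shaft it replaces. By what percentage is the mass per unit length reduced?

Equal τ_max and T ⇒ the solid shaft needs d_s³ = d_o³(1−k⁴), so d_s = 198·(1−0.504⁴)^(1/3) = 193.6 mm.
Area ratio A_h/A_s = d_o²(1−k²)/d_s² = (1−k²)/(1−k⁴)^(2/3) = 0.7799.
Mass saving = 1 − 0.7799 = 22.0 %.

22.0 %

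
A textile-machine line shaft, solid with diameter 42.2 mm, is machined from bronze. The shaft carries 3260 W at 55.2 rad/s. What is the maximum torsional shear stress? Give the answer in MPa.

4.00 MPa

ω = 55.2 rad/s, so T = P/ω = 3260 / 55.20 = 59.06 N·m.
J = πd⁴/32 = π(0.0422)⁴/32 = 3.114×10^-7 m⁴.
τ_max = T·r/J = 59.06 × 0.0211 / 3.114×10^-7 = 4.002×10^6 Pa.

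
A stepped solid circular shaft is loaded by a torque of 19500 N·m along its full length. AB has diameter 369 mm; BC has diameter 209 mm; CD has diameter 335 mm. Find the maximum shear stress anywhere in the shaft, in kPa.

10900 kPa

Under the same torque, τ_max = 16T/(πd³) is largest where d is smallest — segment BC (d = 209 mm).
τ_max = 16·19500/(π·(0.209)³) = 1.088×10^7 Pa.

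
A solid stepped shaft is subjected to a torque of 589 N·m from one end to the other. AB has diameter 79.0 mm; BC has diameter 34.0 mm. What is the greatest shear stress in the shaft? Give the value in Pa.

Under the same torque, τ_max = 16T/(πd³) is largest where d is smallest — segment BC (d = 34.0 mm).
τ_max = 16·589.0/(π·(0.0340)³) = 7.632×10^7 Pa.

7.63e7 Pa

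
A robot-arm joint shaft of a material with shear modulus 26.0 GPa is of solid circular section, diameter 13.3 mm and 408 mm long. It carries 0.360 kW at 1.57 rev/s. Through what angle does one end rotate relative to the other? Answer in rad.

0.186 rad

ω = 2π·1.57 = 9.865 rad/s, so T = P/ω = 0.360×10³ / 9.865 = 36.49 N·m.
J = πd⁴/32 = π(0.0133)⁴/32 = 3.072×10^-9 m⁴.
θ = T·L/(G·J) = 36.49 × 0.408 / (26.0×10⁹ × 3.072×10^-9) = 0.1864 rad.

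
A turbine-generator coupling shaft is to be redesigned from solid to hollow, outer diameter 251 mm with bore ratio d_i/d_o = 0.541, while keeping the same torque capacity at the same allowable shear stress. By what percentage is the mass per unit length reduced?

24.9 %

Equal τ_max and T ⇒ the solid shaft needs d_s³ = d_o³(1−k⁴), so d_s = 251·(1−0.541⁴)^(1/3) = 243.6 mm.
Area ratio A_h/A_s = d_o²(1−k²)/d_s² = (1−k²)/(1−k⁴)^(2/3) = 0.7508.
Mass saving = 1 − 0.7508 = 24.9 %.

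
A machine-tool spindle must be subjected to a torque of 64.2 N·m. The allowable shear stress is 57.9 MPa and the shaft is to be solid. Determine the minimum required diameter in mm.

For a solid shaft τ_max = 16T/(πd³), so d = (16T/(π τ_allow))^(1/3) = (16·64.20/(π·5.79×10^7))^(1/3) = 0.01781 m.

17.8 mm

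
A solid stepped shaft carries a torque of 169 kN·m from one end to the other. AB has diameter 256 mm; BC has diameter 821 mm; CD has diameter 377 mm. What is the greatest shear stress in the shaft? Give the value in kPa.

51300 kPa

Under the same torque, τ_max = 16T/(πd³) is largest where d is smallest — segment AB (d = 256 mm).
τ_max = 16·169000/(π·(0.256)³) = 5.130×10^7 Pa.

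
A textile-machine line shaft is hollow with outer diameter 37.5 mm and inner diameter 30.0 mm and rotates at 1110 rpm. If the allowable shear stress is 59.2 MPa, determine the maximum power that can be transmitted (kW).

42.1 kW

J = π(d_o⁴ − d_i⁴)/32 = π(0.0375⁴ − 0.0300⁴)/32 = 1.146×10^-7 m⁴.
T_max = τ_allow·J/r = 5.92×10^7 × 1.146×10^-7 / 0.0187 = 361.9 N·m.
ω = 2π·1110/60 = 116.2 rad/s, so P_max = T_max·ω = 4.207×10^4 W.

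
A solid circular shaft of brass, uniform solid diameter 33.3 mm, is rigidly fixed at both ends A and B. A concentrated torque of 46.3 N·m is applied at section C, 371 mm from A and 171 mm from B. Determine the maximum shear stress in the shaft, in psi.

With uniform GJ and both ends fixed, compatibility θ_AC = θ_CB gives T_A·a = T_B·b, together with T_A + T_B = T₀.
T_A = T₀·b/(a+b) = 46.30·171/542.0 = 14.61 N·m; T_B = 31.69 N·m.
τ in each portion: τ_AC = 2.01×10^6 Pa, τ_CB = 4.37×10^6 Pa; maximum is in CB.
τ_max = T_CB·r/J = 31.69·0.0166/1.21×10^-7 = 4.371×10^6 Pa.

634 psi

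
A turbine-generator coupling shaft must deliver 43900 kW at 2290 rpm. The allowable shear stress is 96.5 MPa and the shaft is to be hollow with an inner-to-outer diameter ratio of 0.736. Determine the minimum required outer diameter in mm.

ω = 2π·2290/60 = 239.8 rad/s, so T = P/ω = 43900×10³ / 239.8 = 183100 N·m.
For a hollow shaft with d_i/d_o = 0.736: τ_max = 16T/(π d_o³ (1−k⁴)), so d_o = [16T/(π τ_allow (1−k⁴))]^(1/3) = [16·183100/(π·9.65×10^7·0.7066)]^(1/3) = 0.2391 m.

239 mm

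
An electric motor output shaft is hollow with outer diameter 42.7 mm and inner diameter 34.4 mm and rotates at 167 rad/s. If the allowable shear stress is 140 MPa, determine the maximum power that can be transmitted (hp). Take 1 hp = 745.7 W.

277 hp

J = π(d_o⁴ − d_i⁴)/32 = π(0.0427⁴ − 0.0344⁴)/32 = 1.889×10^-7 m⁴.
T_max = τ_allow·J/r = 1.40×10^8 × 1.889×10^-7 / 0.0214 = 1239 N·m.
ω = 167 rad/s, so P_max = T_max·ω = 2.069×10^5 W.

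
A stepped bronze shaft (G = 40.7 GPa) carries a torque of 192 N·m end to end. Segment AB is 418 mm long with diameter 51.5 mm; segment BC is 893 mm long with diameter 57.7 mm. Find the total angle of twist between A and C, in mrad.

6.73 mrad

J_AB = π(0.0515)⁴/32 = 6.91×10^-7 m⁴; J_BC = π(0.0577)⁴/32 = 1.09×10^-6 m⁴.
θ = (T/G)·Σ L_i/J_i = (192.0/40.7×10⁹)·(0.418/6.91×10^-7 + 0.893/1.09×10^-6) = 6.727×10^-3 rad.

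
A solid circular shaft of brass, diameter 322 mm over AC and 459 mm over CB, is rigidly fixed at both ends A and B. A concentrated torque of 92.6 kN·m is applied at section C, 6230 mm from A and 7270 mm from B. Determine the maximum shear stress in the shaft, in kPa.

Compatibility: T_A·a/J_AC = T_B·b/J_CB with T_A + T_B = T₀.
J_AC = 1.06×10^-3 m⁴, J_CB = 4.36×10^-3 m⁴, so T_A = T₀·(J_AC/a)/((J_AC/a)+(J_CB/b)) = 20400 N·m, T_B = 72200 N·m.
τ in each portion: τ_AC = 3.11×10^6 Pa, τ_CB = 3.80×10^6 Pa; maximum is in CB.
τ_max = T_CB·r/J = 72200·0.230/4.36×10^-3 = 3.802×10^6 Pa.

3800 kPa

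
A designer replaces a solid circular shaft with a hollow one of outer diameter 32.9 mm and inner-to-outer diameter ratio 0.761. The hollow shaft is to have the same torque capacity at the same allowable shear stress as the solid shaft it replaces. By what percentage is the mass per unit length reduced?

Equal τ_max and T ⇒ the solid shaft needs d_s³ = d_o³(1−k⁴), so d_s = 32.9·(1−0.761⁴)^(1/3) = 28.71 mm.
Area ratio A_h/A_s = d_o²(1−k²)/d_s² = (1−k²)/(1−k⁴)^(2/3) = 0.5526.
Mass saving = 1 − 0.5526 = 44.7 %.

44.7 %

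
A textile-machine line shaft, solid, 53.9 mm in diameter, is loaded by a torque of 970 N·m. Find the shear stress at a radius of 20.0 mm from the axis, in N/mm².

J = πd⁴/32 = π(0.0539)⁴/32 = 8.286×10^-7 m⁴.
Shear stress varies linearly with radius: τ = T·r/J = 970.0 × 0.0200 / 8.286×10^-7 = 2.341×10^7 Pa.

23.4 N/mm²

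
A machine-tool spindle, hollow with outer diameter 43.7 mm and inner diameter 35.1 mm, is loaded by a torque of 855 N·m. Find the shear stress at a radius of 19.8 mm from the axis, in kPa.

J = π(d_o⁴ − d_i⁴)/32 = π(0.0437⁴ − 0.0351⁴)/32 = 2.090×10^-7 m⁴.
Shear stress varies linearly with radius: τ = T·r/J = 855.0 × 0.0198 / 2.090×10^-7 = 8.099×10^7 Pa.

81000 kPa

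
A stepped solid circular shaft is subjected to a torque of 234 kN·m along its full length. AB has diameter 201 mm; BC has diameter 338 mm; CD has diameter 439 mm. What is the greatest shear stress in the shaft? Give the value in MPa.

Under the same torque, τ_max = 16T/(πd³) is largest where d is smallest — segment AB (d = 201 mm).
τ_max = 16·234000/(π·(0.201)³) = 1.468×10^8 Pa.

147 MPa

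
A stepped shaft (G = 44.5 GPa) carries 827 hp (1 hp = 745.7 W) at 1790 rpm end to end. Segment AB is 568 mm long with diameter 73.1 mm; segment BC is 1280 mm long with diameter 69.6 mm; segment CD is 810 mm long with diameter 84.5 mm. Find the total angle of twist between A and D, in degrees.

ω = 2π·1790/60 = 187.4 rad/s, so T = P/ω = 827×745.7 / 187.4 = 3290 N·m.
J_AB = π(0.0731)⁴/32 = 2.80×10^-6 m⁴; J_BC = π(0.0696)⁴/32 = 2.30×10^-6 m⁴; J_CD = π(0.0845)⁴/32 = 5.01×10^-6 m⁴.
θ = (T/G)·Σ L_i/J_i = (3290/44.5×10⁹)·(0.568/2.80×10^-6 + 1.28/2.30×10^-6 + 0.810/5.01×10^-6) = 0.06802 rad.

3.90°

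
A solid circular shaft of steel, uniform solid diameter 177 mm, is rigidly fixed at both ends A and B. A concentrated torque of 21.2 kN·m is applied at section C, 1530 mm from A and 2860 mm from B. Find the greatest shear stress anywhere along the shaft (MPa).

With uniform GJ and both ends fixed, compatibility θ_AC = θ_CB gives T_A·a = T_B·b, together with T_A + T_B = T₀.
T_A = T₀·b/(a+b) = 21200·2860/4390 = 13810 N·m; T_B = 7389 N·m.
τ in each portion: τ_AC = 1.27×10^7 Pa, τ_CB = 6.79×10^6 Pa; maximum is in AC.
τ_max = T_AC·r/J = 13810·0.0885/9.64×10^-5 = 1.268×10^7 Pa.

12.7 MPa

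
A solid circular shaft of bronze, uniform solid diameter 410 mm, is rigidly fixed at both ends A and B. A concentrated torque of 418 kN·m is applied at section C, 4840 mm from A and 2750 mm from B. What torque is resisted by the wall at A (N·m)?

With uniform GJ and both ends fixed, compatibility θ_AC = θ_CB gives T_A·a = T_B·b, together with T_A + T_B = T₀.
T_A = T₀·b/(a+b) = 418000·2750/7590 = 151400 N·m; T_B = 266600 N·m.

151000 N·m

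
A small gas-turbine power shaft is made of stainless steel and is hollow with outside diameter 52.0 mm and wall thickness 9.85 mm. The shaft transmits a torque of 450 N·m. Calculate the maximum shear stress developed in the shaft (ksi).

J = π(d_o⁴ − d_i⁴)/32 = π(0.0520⁴ − 0.0323⁴)/32 = 6.110×10^-7 m⁴.
τ_max = T·r/J = 450.0 × 0.0260 / 6.110×10^-7 = 1.915×10^7 Pa.

2.78 ksi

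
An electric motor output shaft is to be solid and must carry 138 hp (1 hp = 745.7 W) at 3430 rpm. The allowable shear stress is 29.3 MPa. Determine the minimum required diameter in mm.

36.8 mm

ω = 2π·3430/60 = 359.2 rad/s, so T = P/ω = 138×745.7 / 359.2 = 286.5 N·m.
For a solid shaft τ_max = 16T/(πd³), so d = (16T/(π τ_allow))^(1/3) = (16·286.5/(π·2.93×10^7))^(1/3) = 0.03679 m.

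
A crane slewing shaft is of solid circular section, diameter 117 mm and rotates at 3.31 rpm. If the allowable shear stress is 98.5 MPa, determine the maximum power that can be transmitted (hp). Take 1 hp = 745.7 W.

14.4 hp

J = πd⁴/32 = π(0.117)⁴/32 = 1.840×10^-5 m⁴.
T_max = τ_allow·J/r = 9.85×10^7 × 1.840×10^-5 / 0.0585 = 30980 N·m.
ω = 2π·3.31/60 = 0.3466 rad/s, so P_max = T_max·ω = 1.074×10^4 W.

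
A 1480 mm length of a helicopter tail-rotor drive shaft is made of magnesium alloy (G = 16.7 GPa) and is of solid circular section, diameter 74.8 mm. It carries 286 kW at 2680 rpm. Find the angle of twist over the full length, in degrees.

1.68°

ω = 2π·2680/60 = 280.6 rad/s, so T = P/ω = 286×10³ / 280.6 = 1019 N·m.
J = πd⁴/32 = π(0.0748)⁴/32 = 3.073×10^-6 m⁴.
θ = T·L/(G·J) = 1019 × 1.48 / (16.7×10⁹ × 3.073×10^-6) = 0.02939 rad.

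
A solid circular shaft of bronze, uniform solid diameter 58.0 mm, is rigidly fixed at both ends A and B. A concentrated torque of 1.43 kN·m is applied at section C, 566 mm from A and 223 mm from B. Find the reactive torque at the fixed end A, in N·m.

404 N·m

With uniform GJ and both ends fixed, compatibility θ_AC = θ_CB gives T_A·a = T_B·b, together with T_A + T_B = T₀.
T_A = T₀·b/(a+b) = 1430·223/789.0 = 404.2 N·m; T_B = 1026 N·m.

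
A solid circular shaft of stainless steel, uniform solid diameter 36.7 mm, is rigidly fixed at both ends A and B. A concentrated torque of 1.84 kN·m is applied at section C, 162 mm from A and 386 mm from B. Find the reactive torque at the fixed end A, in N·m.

1300 N·m

With uniform GJ and both ends fixed, compatibility θ_AC = θ_CB gives T_A·a = T_B·b, together with T_A + T_B = T₀.
T_A = T₀·b/(a+b) = 1840·386/548.0 = 1296 N·m; T_B = 543.9 N·m.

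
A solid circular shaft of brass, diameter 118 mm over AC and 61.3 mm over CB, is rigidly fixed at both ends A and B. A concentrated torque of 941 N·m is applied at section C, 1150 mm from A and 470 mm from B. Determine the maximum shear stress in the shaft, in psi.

Compatibility: T_A·a/J_AC = T_B·b/J_CB with T_A + T_B = T₀.
J_AC = 1.90×10^-5 m⁴, J_CB = 1.39×10^-6 m⁴, so T_A = T₀·(J_AC/a)/((J_AC/a)+(J_CB/b)) = 798.7 N·m, T_B = 142.3 N·m.
τ in each portion: τ_AC = 2.48×10^6 Pa, τ_CB = 3.15×10^6 Pa; maximum is in CB.
τ_max = T_CB·r/J = 142.3·0.0307/1.39×10^-6 = 3.147×10^6 Pa.

456 psi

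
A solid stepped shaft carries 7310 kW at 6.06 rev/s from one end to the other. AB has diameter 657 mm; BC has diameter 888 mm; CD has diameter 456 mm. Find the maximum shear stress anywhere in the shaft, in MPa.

10.3 MPa

ω = 2π·6.06 = 38.08 rad/s, so T = P/ω = 7310×10³ / 38.08 = 192000 N·m.
Under the same torque, τ_max = 16T/(πd³) is largest where d is smallest — segment CD (d = 456 mm).
τ_max = 16·192000/(π·(0.456)³) = 1.031×10^7 Pa.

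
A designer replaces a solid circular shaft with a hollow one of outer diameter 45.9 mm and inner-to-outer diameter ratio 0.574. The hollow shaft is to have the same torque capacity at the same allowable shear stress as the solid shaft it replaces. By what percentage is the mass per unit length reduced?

27.6 %

Equal τ_max and T ⇒ the solid shaft needs d_s³ = d_o³(1−k⁴), so d_s = 45.9·(1−0.574⁴)^(1/3) = 44.18 mm.
Area ratio A_h/A_s = d_o²(1−k²)/d_s² = (1−k²)/(1−k⁴)^(2/3) = 0.7239.
Mass saving = 1 − 0.7239 = 27.6 %.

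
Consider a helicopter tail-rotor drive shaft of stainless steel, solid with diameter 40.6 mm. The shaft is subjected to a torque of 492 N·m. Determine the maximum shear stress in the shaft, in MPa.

J = πd⁴/32 = π(0.0406)⁴/32 = 2.667×10^-7 m⁴.
τ_max = T·r/J = 492.0 × 0.0203 / 2.667×10^-7 = 3.744×10^7 Pa.

37.4 MPa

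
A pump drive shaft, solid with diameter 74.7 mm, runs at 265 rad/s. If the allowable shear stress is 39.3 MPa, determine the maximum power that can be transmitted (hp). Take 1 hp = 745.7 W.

J = πd⁴/32 = π(0.0747)⁴/32 = 3.057×10^-6 m⁴.
T_max = τ_allow·J/r = 3.93×10^7 × 3.057×10^-6 / 0.0374 = 3217 N·m.
ω = 265 rad/s, so P_max = T_max·ω = 8.524×10^5 W.

1140 hp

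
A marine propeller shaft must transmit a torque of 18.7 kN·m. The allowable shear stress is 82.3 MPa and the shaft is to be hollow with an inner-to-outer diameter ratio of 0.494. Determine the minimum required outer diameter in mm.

107 mm

For a hollow shaft with d_i/d_o = 0.494: τ_max = 16T/(π d_o³ (1−k⁴)), so d_o = [16T/(π τ_allow (1−k⁴))]^(1/3) = [16·18700/(π·8.23×10^7·0.9404)]^(1/3) = 0.1072 m.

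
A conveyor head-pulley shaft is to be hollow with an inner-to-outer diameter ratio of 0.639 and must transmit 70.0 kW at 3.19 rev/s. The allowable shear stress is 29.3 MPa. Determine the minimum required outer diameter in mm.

90.0 mm

ω = 2π·3.19 = 20.04 rad/s, so T = P/ω = 70.0×10³ / 20.04 = 3492 N·m.
For a hollow shaft with d_i/d_o = 0.639: τ_max = 16T/(π d_o³ (1−k⁴)), so d_o = [16T/(π τ_allow (1−k⁴))]^(1/3) = [16·3492/(π·2.93×10^7·0.8333)]^(1/3) = 0.08998 m.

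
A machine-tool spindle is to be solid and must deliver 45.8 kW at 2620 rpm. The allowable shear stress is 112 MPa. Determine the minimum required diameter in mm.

ω = 2π·2620/60 = 274.4 rad/s, so T = P/ω = 45.8×10³ / 274.4 = 166.9 N·m.
For a solid shaft τ_max = 16T/(πd³), so d = (16T/(π τ_allow))^(1/3) = (16·166.9/(π·1.12×10^8))^(1/3) = 0.01965 m.

19.7 mm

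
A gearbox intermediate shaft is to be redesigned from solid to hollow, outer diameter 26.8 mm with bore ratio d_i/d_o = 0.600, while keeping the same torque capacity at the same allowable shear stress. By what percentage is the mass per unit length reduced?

29.8 %

Equal τ_max and T ⇒ the solid shaft needs d_s³ = d_o³(1−k⁴), so d_s = 26.8·(1−0.600⁴)^(1/3) = 25.59 mm.
Area ratio A_h/A_s = d_o²(1−k²)/d_s² = (1−k²)/(1−k⁴)^(2/3) = 0.7020.
Mass saving = 1 − 0.7020 = 29.8 %.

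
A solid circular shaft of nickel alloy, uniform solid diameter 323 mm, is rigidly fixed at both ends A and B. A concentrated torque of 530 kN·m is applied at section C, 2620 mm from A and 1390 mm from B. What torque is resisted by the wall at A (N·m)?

184000 N·m

With uniform GJ and both ends fixed, compatibility θ_AC = θ_CB gives T_A·a = T_B·b, together with T_A + T_B = T₀.
T_A = T₀·b/(a+b) = 530000·1390/4010 = 183700 N·m; T_B = 346300 N·m.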